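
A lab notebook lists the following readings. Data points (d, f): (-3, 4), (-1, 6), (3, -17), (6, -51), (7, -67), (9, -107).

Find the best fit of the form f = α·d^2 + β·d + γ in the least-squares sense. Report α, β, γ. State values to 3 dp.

α = -0.988, β = -3.255, γ = 3.202

Sums needed: Σd^2·d^2 = 10421, Σd^2·d = 1287, Σd^2 = 185, Σd·d = 185, Σd = 21, Σ1 = 6.
Moment sums: Σd^2·f = -13897, Σd·f = -1807, Σf = -232.
XᵀX·[α, β, γ]ᵀ = Xᵀf becomes [[10421, 1287, 185]; [1287, 185, 21]; [185, 21, 6]]·[α, β, γ]ᵀ = [-13897, -1807, -232]ᵀ.
Inverting the 3×3 Gram matrix, [α, β, γ]ᵀ = [-346849/350900, -1142023/350900, 561729/175450]ᵀ.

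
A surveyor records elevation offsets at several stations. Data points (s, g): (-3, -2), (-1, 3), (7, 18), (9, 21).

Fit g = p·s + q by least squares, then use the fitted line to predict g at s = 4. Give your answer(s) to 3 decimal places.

Sums needed: Σs·s = 140, Σs = 12, Σ1 = 4.
Moment sums: Σs·g = 318, Σg = 40.
So XᵀX·[p, q]ᵀ = Xᵀg: [[140, 12]; [12, 4]]·[p, q]ᵀ = [318, 40]ᵀ.
det = 140·4 − 12² = 416.
p = (318·4 − 12·40)/416 = 99/52; q = (140·40 − 12·318)/416 = 223/52.
At s = 4: ĝ = (99/52)·(4) + (223/52)·(1) = 619/52.

ĝ = 11.904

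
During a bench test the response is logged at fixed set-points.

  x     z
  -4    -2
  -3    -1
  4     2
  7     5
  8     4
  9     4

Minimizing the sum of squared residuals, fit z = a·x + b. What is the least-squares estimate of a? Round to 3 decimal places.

a = 0.495

MᵀM·[a, b]ᵀ = Mᵀz reads: 235·a + 21·b = 122;  21·a + 6·b = 12.
(Σx·x = 235, Σx = 21, Σ1 = 6, Σx·z = 122, Σz = 12.)
Determinant 235·6 − 21² = 969.
a = (122·6 − 21·12)/969 = 160/323; b = (235·12 − 21·122)/969 = 86/323.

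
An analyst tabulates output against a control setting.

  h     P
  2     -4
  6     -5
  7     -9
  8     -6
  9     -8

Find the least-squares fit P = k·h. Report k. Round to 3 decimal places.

k = -0.944

Forming AᵀA = [[234]] and AᵀP = [-221]ᵀ gives AᵀA·[k]ᵀ = AᵀP.
k = (-221)/234 = -0.944444.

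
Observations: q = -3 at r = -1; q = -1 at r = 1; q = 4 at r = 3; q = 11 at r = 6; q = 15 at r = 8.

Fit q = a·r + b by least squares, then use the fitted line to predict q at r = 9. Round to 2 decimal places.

q̂ = 16.95

Normal-equation sums: Σr·r = 111, Σr = 17, Σ1 = 5.
For Xᵀq: Σr·q = 200, Σq = 26.
XᵀX·[a, b]ᵀ = Xᵀq becomes [[111, 17]; [17, 5]]·[a, b]ᵀ = [200, 26]ᵀ.
Eliminating b: 5·(row 1) − 17·(row 2) gives 266·a = 5·200 − 17·26 = 558, so a = 279/133.
Then b = (26 − 17·(279/133))/5 = -257/133.
At r = 9: q̂ = (279/133)·(9) + (-257/133)·(1) = 322/19.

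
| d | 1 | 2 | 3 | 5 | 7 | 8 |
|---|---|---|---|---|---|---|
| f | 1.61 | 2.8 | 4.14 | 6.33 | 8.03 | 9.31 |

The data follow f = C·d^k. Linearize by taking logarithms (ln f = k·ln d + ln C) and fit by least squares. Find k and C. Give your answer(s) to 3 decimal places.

With ln fᵢ as the transformed response and ln dᵢ as the regressor:
AᵀA = [[12.3883, 7.4265]; [7.4265, 6]], rhs = [13.9375, 9.0861]ᵀ  (here Σln d = 7.4265, Σ(ln d)² = 12.3883, Σln f = 9.0861, Σln d·ln f = 13.9375).
Δ = 12.3883·6 − (7.4265)² = 19.1764; k = (13.9375·6 − 7.4265·9.0861)/19.1764 = 0.84199, ln C = (12.3883·9.0861 − 7.4265·13.9375)/19.1764 = 0.47217, so C = exp(0.47217) = 1.60348.

k = 0.842, C = 1.603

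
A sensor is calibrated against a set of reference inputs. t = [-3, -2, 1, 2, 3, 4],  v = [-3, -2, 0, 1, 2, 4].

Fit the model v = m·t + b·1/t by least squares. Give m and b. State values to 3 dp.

From the data, Σt·t = 43, Σt·1/t = 6, Σ1/t·1/t = 257/144.
Right-hand side: Σt·v = 37, Σ1/t·v = 25/6.
det = 43·(257/144) − 6² = 5867/144.
m = (37·(257/144) − 6·(25/6))/(5867/144) = 5909/5867; b = (43·(25/6) − 6·37)/(5867/144) = -6168/5867.

m = 1.007, b = -1.051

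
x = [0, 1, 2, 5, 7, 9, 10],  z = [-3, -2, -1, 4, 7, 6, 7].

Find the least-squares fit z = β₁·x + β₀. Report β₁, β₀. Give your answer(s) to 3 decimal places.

β₁ = 1.071, β₀ = -2.630

Forming MᵀM = [[260, 34]; [34, 7]] and Mᵀz = [189, 18]ᵀ gives MᵀM·[β₁, β₀]ᵀ = Mᵀz.
Δ = 260·7 − 34² = 664.
β₁ = (189·7 − 34·18)/664 = 711/664; β₀ = (260·18 − 34·189)/664 = -873/332.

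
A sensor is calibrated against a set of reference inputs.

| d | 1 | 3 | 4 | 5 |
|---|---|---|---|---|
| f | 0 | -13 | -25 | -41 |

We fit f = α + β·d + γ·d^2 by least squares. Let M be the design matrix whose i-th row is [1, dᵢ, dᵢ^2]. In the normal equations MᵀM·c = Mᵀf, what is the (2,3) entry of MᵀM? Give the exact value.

Row 2 ↔ basis d, column 3 ↔ basis d^2, so (MᵀM)_{2,3} = Σᵢ (d)·(d^2) = (1)·(1) + (3)·(9) + (4)·(16) + (5)·(25) = 217.

217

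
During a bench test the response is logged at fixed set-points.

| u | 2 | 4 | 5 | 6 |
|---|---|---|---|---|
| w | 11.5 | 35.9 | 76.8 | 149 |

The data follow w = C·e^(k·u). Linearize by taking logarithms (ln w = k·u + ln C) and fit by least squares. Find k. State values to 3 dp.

k = 0.643

Linearized form: ln w = k·u + ln C. From the 4 transformed points,
Over the data: Σu = 17.0000, Σ(u)² = 81.0000, Σln w = 15.3682, Σu·ln w = 70.9373.
Normal system: [[81.0000, 17.0000]; [17.0000, 4]]·[k, ln C]ᵀ = [70.9373, 15.3682]ᵀ.
Slope k = (n·Σu·ln w − Σu·Σln w)/(n·Σ(u)² − (Σu)²) = (4·70.9373 − 17.0000·15.3682)/35.0000 = 0.64255; ln C = (Σln w − k·Σu)/n = 1.11121.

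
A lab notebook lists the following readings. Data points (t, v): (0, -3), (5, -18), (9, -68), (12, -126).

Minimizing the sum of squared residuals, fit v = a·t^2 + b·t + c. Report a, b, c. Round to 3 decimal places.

a = -1.028, b = 2.062, c = -2.921

Sums needed: Σt^2·t^2 = 27922, Σt^2·t = 2582, Σt^2 = 250, Σt·t = 250, Σt = 26, Σ1 = 4.
For Xᵀv: Σt^2·v = -24102, Σt·v = -2214, Σv = -215.
So XᵀX·[a, b, c]ᵀ = Xᵀv: [[27922, 2582, 250]; [2582, 250, 26]; [250, 26, 4]]·[a, b, c]ᵀ = [-24102, -2214, -215]ᵀ.
Solving the 3×3 system (Gaussian elimination) gives a = -13739/13368, b = 27571/13368, c = -6509/2228.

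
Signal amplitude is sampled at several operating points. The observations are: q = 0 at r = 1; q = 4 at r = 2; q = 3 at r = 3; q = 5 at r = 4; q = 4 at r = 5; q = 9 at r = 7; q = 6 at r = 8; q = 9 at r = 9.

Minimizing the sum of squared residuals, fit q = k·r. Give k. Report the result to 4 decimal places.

k = 1.0000

Sums needed: Σr·r = 249.
Moment sums: Σr·q = 249.
Normal equations: [[249]]·[k]ᵀ = [249]ᵀ.
Hence k = 249 / 249 ≈ 1.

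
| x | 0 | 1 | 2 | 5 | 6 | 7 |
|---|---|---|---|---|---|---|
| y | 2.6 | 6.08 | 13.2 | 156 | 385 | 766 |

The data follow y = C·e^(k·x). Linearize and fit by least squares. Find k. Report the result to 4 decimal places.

k = 0.8187

Let Y = ln y. Fitting Y = k·x + ln C by least squares:
Sums: Σx = 21.0000, Σ(x)² = 115.0000, Σln y = 22.9850, Σx·ln y = 114.4225.
Normal system: [[115.0000, 21.0000]; [21.0000, 6]]·[k, ln C]ᵀ = [114.4225, 22.9850]ᵀ.
Solving (det = 249.0000): k = 0.81867, ln C = 0.96548.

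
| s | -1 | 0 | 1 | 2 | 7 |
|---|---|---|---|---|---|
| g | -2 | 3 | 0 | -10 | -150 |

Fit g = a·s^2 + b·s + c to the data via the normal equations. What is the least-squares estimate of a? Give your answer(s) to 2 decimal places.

a = -3.19

Forming AᵀA = [[2419, 351, 55]; [351, 55, 9]; [55, 9, 5]] and Aᵀg = [-7392, -1068, -159]ᵀ gives AᵀA·[a, b, c]ᵀ = Aᵀg.
Row-reducing yields a = -54837/17198, b = 9627/17198, c = 19491/8599.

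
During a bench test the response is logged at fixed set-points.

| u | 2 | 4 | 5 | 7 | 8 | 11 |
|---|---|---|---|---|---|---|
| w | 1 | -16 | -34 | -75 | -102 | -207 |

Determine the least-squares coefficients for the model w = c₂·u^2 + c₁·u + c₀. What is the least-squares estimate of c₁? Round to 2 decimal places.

c₁ = 2.44

Compute the Gram sums: Σu^2·u^2 = 22035, Σu^2·u = 2383, Σu^2 = 279, Σu·u = 279, Σu = 37, Σ1 = 6.
Right-hand side: Σu^2·w = -36352, Σu·w = -3850, Σw = -433.
Solving the 3×3 system (Gaussian elimination) gives c₂ = -1425/724, c₁ = 8839/3620, c₀ = 7781/1810.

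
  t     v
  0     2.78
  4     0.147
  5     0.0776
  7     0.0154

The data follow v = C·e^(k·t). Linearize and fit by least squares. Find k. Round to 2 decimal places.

k = -0.74

Taking logs, ln v = k·t + ln C, so regress ln v on t.
Sums: Σt = 16.0000, Σ(t)² = 90.0000, Σln v = -7.6244, Σt·ln v = -49.6639.
Normal system: [[90.0000, 16.0000]; [16.0000, 4]]·[k, ln C]ᵀ = [-49.6639, -7.6244]ᵀ.
Slope k = (n·Σt·ln v − Σt·Σln v)/(n·Σ(t)² − (Σt)²) = (4·-49.6639 − 16.0000·-7.6244)/104.0000 = -0.73716; ln C = (Σln v − k·Σt)/n = 1.04253.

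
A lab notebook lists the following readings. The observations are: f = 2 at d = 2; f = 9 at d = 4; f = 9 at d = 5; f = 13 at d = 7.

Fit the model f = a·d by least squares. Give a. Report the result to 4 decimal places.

a = 1.8723

XᵀX·[a]ᵀ = Xᵀf reads: 94·a = 176.
a = 176/94 = 1.87234.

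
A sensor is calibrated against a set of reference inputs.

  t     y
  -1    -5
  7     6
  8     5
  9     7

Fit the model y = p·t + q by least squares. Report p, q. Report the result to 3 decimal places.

p = 1.199, q = -3.645

XᵀX·[p, q]ᵀ = Xᵀy reads: 195·p + 23·q = 150;  23·p + 4·q = 13.
det = 195·4 − 23² = 251.
p = (150·4 − 23·13)/251 = 301/251; q = (195·13 − 23·150)/251 = -915/251.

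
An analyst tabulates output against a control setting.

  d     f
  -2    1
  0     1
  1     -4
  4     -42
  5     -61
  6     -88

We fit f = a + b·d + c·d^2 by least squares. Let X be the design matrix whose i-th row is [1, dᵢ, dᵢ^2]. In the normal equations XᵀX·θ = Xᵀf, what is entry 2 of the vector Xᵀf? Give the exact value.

Entry 2 ↔ basis d, so (Xᵀf)_{2} = Σᵢ (d)·fᵢ = (-2)·(1) + (0)·(1) + (1)·(-4) + (4)·(-42) + (5)·(-61) + (6)·(-88) = -1007.

-1007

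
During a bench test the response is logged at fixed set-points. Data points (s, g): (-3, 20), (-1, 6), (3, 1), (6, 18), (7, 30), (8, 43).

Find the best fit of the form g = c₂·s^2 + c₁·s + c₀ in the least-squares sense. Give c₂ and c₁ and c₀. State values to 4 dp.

c₂ = 1.0594, c₁ = -3.3021, c₀ = 1.0113

With design matrix M, MᵀM = [[7956, 1070, 168]; [1070, 168, 20]; [168, 20, 6]] and Mᵀg = [5065, 599, 118]ᵀ.
Solving the 3×3 system (Gaussian elimination) gives c₂ = 36779/34718, c₁ = -114641/34718, c₀ = 17556/17359.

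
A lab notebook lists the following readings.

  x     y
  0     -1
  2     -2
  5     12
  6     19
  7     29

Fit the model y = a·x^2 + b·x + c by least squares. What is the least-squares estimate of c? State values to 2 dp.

AᵀA·[a, b, c]ᵀ = Aᵀy reads: 4338·a + 692·b + 114·c = 2397;  692·a + 114·b + 20·c = 373;  114·a + 20·b + 5·c = 57.
Solving the 3×3 system (Gaussian elimination) gives a = 7729/8558, b = -17151/8558, c = -5028/4279.

c = -1.18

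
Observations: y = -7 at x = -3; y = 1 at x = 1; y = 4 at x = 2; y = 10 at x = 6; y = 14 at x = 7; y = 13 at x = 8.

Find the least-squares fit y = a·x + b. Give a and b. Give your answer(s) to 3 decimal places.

a = 1.894, b = -0.795

Sums needed: Σx·x = 163, Σx = 21, Σ1 = 6.
For Aᵀy: Σx·y = 292, Σy = 35.
AᵀA·[a, b]ᵀ = Aᵀy becomes [[163, 21]; [21, 6]]·[a, b]ᵀ = [292, 35]ᵀ.
Δ = 163·6 − 21² = 537.
a = (292·6 − 21·35)/537 = 339/179; b = (163·35 − 21·292)/537 = -427/537.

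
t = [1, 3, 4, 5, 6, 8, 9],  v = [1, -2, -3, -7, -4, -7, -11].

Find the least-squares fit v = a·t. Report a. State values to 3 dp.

Compute the Gram sums: Σt·t = 232.
Right-hand side: Σt·v = -231.
a = (-231)/232 = -0.99569.

a = -0.996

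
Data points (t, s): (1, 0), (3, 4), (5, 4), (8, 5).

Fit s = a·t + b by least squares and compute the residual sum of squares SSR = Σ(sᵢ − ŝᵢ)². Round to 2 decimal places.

Compute the Gram sums: Σt·t = 99, Σt = 17, Σ1 = 4.
And Σt·s = 72, Σs = 13.
Normal equations: [[99, 17]; [17, 4]]·[a, b]ᵀ = [72, 13]ᵀ.
det = 99·4 − 17² = 107.
a = (72·4 − 17·13)/107 = 67/107; b = (99·13 − 17·72)/107 = 63/107.
Residuals: -130/107, 164/107, 30/107, -64/107; SSR = 456/107.

SSR = 4.26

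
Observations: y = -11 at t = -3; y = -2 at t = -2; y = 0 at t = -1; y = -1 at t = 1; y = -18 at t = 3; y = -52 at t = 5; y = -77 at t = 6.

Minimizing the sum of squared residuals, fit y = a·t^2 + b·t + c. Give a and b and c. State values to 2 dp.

Compute the Gram sums: Σt^2·t^2 = 2101, Σt^2·t = 333, Σt^2 = 85, Σt·t = 85, Σt = 9, Σ1 = 7.
Moment sums: Σt^2·y = -4342, Σt·y = -740, Σy = -161.
Normal equations: [[2101, 333, 85]; [333, 85, 9]; [85, 9, 7]]·[a, b, c]ᵀ = [-4342, -740, -161]ᵀ.
Inverting the 3×3 Gram matrix, [a, b, c]ᵀ = [-24515/12441, -359/286, 63235/24882]ᵀ.

a = -1.97, b = -1.26, c = 2.54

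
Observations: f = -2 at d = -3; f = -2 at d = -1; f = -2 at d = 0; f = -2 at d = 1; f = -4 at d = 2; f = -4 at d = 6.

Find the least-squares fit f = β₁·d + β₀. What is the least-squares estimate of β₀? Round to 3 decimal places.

β₀ = -2.441

Entries of MᵀM: Σd·d = 51, Σd = 5, Σ1 = 6.
Moment sums: Σd·f = -26, Σf = -16.
So MᵀM·[β₁, β₀]ᵀ = Mᵀf: [[51, 5]; [5, 6]]·[β₁, β₀]ᵀ = [-26, -16]ᵀ.
Eliminating β₀: 6·(row 1) − 5·(row 2) gives 281·β₁ = 6·(-26) − 5·(-16) = -76, so β₁ = -76/281.
Then β₀ = ((-16) − 5·(-76/281))/6 = -686/281.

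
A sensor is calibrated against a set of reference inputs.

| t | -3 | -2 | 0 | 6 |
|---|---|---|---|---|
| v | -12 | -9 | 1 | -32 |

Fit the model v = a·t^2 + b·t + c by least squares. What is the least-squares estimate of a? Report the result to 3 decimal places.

The normal equations are: 1393·a + 181·b + 49·c = -1296;  181·a + 49·b + 1·c = -138;  49·a + 1·b + 4·c = -52.
(Σt^2·t^2 = 1393, Σt^2·t = 181, Σt^2 = 49, Σt·t = 49, Σt = 1, Σ1 = 4, Σt^2·v = -1296, Σt·v = -138, Σv = -52.)
Inverting the 3×3 Gram matrix, [a, b, c]ᵀ = [-1471/1356, 1615/1356, -1/113]ᵀ.

a = -1.085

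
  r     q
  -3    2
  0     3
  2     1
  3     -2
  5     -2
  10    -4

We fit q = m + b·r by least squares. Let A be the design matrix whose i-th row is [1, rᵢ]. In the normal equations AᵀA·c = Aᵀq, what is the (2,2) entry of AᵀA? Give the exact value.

147

Row 2 ↔ basis r, column 2 ↔ basis r, so (AᵀA)_{2,2} = Σᵢ (r)·(r) = (-3)·(-3) + (0)·(0) + (2)·(2) + (3)·(3) + (5)·(5) + (10)·(10) = 147.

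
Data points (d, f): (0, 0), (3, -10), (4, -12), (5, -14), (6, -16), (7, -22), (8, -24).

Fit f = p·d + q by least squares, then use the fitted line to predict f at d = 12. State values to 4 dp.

f̂ = -35.4737

Sums needed: Σd·d = 199, Σd = 33, Σ1 = 7.
Moment sums: Σd·f = -590, Σf = -98.
So XᵀX·[p, q]ᵀ = Xᵀf: [[199, 33]; [33, 7]]·[p, q]ᵀ = [-590, -98]ᵀ.
Eliminating q: 7·(row 1) − 33·(row 2) gives 304·p = 7·(-590) − 33·(-98) = -896, so p = -56/19.
Then q = ((-98) − 33·(-56/19))/7 = -2/19.
At d = 12: f̂ = (-56/19)·(12) + (-2/19)·(1) = -674/19.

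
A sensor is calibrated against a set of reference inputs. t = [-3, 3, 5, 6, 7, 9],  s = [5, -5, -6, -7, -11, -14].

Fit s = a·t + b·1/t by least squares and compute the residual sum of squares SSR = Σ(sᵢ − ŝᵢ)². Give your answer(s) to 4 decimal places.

SSR = 6.8708

From the data, Σt·t = 209, Σt·1/t = 6, Σ1/t·1/t = 128101/396900.
And Σt·s = -305, Σ1/t·s = -5561/630.
AᵀA·[a, b]ᵀ = Aᵀs becomes [[209, 6]; [6, 128101/396900]]·[a, b]ᵀ = [-305, -5561/630]ᵀ.
Eliminating b: (128101/396900)·(row 1) − 6·(row 2) gives (12484709/396900)·a = (128101/396900)·(-305) − 6·(-5561/630) = -722009/15876, so a = -18050225/12484709.
Then b = ((-5561/630) − 6·(-18050225/12484709))/(128101/396900) = -5889870/12484709.
Residuals: 6309580/12484709, -6309580/12484709, 16520845/12484709, 21890032/12484709, -10138814/12484709, -11679471/12484709; SSR = 85780054/12484709.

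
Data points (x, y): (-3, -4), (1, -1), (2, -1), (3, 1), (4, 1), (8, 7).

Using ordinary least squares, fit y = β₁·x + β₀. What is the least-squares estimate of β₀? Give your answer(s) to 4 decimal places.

β₀ = -1.9618

The normal system MᵀM·[β₁, β₀]ᵀ = Mᵀy is [[103, 15]; [15, 6]]·[β₁, β₀]ᵀ = [72, 3]ᵀ.
Eliminating β₀: 6·(row 1) − 15·(row 2) gives 393·β₁ = 6·72 − 15·3 = 387, so β₁ = 129/131.
Then β₀ = (3 − 15·(129/131))/6 = -257/131.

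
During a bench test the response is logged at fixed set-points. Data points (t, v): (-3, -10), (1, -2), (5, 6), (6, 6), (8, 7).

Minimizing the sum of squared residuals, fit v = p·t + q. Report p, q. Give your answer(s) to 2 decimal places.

From the data, Σt·t = 135, Σt = 17, Σ1 = 5.
Right-hand side: Σt·v = 150, Σv = 7.
Normal equations: [[135, 17]; [17, 5]]·[p, q]ᵀ = [150, 7]ᵀ.
Determinant 135·5 − 17² = 386.
p = (150·5 − 17·7)/386 = 631/386; q = (135·7 − 17·150)/386 = -1605/386.

p = 1.63, q = -4.16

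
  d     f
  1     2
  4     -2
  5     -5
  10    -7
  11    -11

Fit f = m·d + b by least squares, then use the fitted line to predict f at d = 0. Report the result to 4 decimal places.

f̂ = 2.3531

The normal system MᵀM·[m, b]ᵀ = Mᵀf is [[263, 31]; [31, 5]]·[m, b]ᵀ = [-222, -23]ᵀ.
Eliminating b: 5·(row 1) − 31·(row 2) gives 354·m = 5·(-222) − 31·(-23) = -397, so m = -397/354.
Then b = ((-23) − 31·(-397/354))/5 = 833/354.
At d = 0: f̂ = (-397/354)·(0) + (833/354)·(1) = 833/354.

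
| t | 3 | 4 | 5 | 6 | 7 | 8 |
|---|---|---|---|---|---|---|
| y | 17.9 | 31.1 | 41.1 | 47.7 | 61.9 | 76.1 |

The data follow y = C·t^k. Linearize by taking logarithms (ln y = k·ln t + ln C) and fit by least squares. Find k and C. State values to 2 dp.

Let Y = ln y. Fitting Y = k·ln t + ln C by least squares:
Sums: Σln t = 9.9115, Σ(ln t)² = 17.0401, Σln y = 22.3605, Σln t·ln y = 37.8761.
Normal system: [[17.0401, 9.9115]; [9.9115, 6]]·[k, ln C]ᵀ = [37.8761, 22.3605]ᵀ.
Solving (det = 4.0036): k = 1.40656, ln C = 1.40324, so C = exp(1.40324) = 4.06835.

k = 1.41, C = 4.07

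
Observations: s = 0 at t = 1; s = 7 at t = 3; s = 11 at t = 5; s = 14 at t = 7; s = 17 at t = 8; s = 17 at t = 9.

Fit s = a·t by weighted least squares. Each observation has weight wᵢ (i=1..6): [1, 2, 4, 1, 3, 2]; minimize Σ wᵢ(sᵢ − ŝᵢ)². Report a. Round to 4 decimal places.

Entries of AᵀWA: Σwᵢ·t·t = 522.
And Σwᵢ·t·s = 1074.
Normal equations: [[522]]·[a]ᵀ = [1074]ᵀ.
a = 1074/522 = 2.05747.

a = 2.0575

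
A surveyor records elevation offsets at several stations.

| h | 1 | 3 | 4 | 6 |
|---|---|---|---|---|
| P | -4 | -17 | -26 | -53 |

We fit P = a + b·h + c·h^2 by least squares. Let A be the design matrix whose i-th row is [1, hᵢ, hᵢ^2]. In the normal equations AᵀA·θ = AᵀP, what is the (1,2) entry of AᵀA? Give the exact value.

Row 1 ↔ basis 1, column 2 ↔ basis h, so (AᵀA)_{1,2} = Σᵢ h = (1)·(1) + (1)·(3) + (1)·(4) + (1)·(6) = 14.

14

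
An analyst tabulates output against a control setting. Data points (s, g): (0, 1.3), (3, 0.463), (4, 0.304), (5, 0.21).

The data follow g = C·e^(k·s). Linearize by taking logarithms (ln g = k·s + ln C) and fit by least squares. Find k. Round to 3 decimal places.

k = -0.364

With ln gᵢ as the transformed response and sᵢ as the regressor:
Sums: Σs = 12.0000, Σ(s)² = 50.0000, Σln g = -3.2590, Σs·ln g = -14.8762.
Normal system: [[50.0000, 12.0000]; [12.0000, 4]]·[k, ln C]ᵀ = [-14.8762, -3.2590]ᵀ.
Δ = 50.0000·4 − (12.0000)² = 56.0000; k = (-14.8762·4 − 12.0000·-3.2590)/56.0000 = -0.36422, ln C = (50.0000·-3.2590 − 12.0000·-14.8762)/56.0000 = 0.27791.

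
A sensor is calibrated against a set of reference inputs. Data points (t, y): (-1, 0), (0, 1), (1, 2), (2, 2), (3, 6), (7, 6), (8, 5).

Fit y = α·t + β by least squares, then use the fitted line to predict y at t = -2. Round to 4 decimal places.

The normal system AᵀA·[α, β]ᵀ = Aᵀy is [[128, 20]; [20, 7]]·[α, β]ᵀ = [106, 22]ᵀ.
Eliminating β: 7·(row 1) − 20·(row 2) gives 496·α = 7·106 − 20·22 = 302, so α = 151/248.
Then β = (22 − 20·(151/248))/7 = 87/62.
At t = -2: ŷ = (151/248)·(-2) + (87/62)·(1) = 23/124.

ŷ = 0.1855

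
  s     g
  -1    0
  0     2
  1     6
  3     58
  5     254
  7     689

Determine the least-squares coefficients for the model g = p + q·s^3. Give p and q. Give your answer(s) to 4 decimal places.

Entries of MᵀM: Σ1 = 6, Σs^3 = 495, Σs^3·s^3 = 134005.
Moment sums: Σg = 1009, Σs^3·g = 269649.
So MᵀM·[p, q]ᵀ = Mᵀg: [[6, 495]; [495, 134005]]·[p, q]ᵀ = [1009, 269649]ᵀ.
Eliminating q: 134005·(row 1) − 495·(row 2) gives 559005·p = 134005·1009 − 495·269649 = 1734790, so p = 346958/111801.
Then q = (269649 − 495·(346958/111801))/134005 = 372813/186335.

p = 3.1034, q = 2.0008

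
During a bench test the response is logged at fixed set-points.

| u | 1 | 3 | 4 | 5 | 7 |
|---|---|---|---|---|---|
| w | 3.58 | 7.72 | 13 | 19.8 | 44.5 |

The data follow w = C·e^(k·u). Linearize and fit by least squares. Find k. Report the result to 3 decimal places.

Linearized form: ln w = k·u + ln C. From the 5 transformed points,
Sums: Σu = 20.0000, Σ(u)² = 100.0000, Σln w = 12.6653, Σu·ln w = 59.1634.
Normal system: [[100.0000, 20.0000]; [20.0000, 5]]·[k, ln C]ᵀ = [59.1634, 12.6653]ᵀ.
Slope k = (n·Σu·ln w − Σu·Σln w)/(n·Σ(u)² − (Σu)²) = (5·59.1634 − 20.0000·12.6653)/100.0000 = 0.42511; ln C = (Σln w − k·Σu)/n = 0.83261.

k = 0.425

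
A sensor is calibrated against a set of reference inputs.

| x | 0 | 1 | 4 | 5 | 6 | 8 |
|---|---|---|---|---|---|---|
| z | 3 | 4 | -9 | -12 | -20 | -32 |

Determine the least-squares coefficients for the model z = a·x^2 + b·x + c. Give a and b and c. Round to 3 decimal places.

a = -0.375, b = -1.583, c = 4.202

Sums needed: Σx^2·x^2 = 6274, Σx^2·x = 918, Σx^2 = 142, Σx·x = 142, Σx = 24, Σ1 = 6.
Moment sums: Σx^2·z = -3208, Σx·z = -468, Σz = -66.
Inverting the 3×3 Gram matrix, [a, b, c]ᵀ = [-3237/8635, -2733/1727, 36284/8635]ᵀ.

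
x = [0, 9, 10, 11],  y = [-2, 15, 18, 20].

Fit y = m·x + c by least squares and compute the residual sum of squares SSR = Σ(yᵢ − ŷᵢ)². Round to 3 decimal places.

Entries of MᵀM: Σx·x = 302, Σx = 30, Σ1 = 4.
And Σx·y = 535, Σy = 51.
So MᵀM·[m, c]ᵀ = Mᵀy: [[302, 30]; [30, 4]]·[m, c]ᵀ = [535, 51]ᵀ.
Eliminating c: 4·(row 1) − 30·(row 2) gives 308·m = 4·535 − 30·51 = 610, so m = 305/154.
Then c = (51 − 30·(305/154))/4 = -162/77.
Residuals: 8/77, -111/154, 23/77, 7/22; SSR = 111/154.

SSR = 0.721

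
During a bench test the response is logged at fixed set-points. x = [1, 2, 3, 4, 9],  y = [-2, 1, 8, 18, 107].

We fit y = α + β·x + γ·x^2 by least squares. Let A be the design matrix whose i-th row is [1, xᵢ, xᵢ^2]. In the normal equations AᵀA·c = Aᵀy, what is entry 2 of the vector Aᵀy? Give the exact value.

Entry 2 ↔ basis x, so (Aᵀy)_{2} = Σᵢ (x)·yᵢ = (1)·(-2) + (2)·(1) + (3)·(8) + (4)·(18) + (9)·(107) = 1059.

1059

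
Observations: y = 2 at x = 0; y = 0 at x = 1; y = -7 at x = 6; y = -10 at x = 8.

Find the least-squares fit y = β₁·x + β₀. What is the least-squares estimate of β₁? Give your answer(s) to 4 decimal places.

The normal equations are: 101·β₁ + 15·β₀ = -122;  15·β₁ + 4·β₀ = -15.
Eliminating β₀: 4·(row 1) − 15·(row 2) gives 179·β₁ = 4·(-122) − 15·(-15) = -263, so β₁ = -263/179.
Then β₀ = ((-15) − 15·(-263/179))/4 = 315/179.

β₁ = -1.4693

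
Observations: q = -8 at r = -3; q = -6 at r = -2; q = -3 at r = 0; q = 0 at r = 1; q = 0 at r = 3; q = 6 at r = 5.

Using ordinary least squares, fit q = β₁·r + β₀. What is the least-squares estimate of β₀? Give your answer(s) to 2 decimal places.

AᵀA·[β₁, β₀]ᵀ = Aᵀq reads: 48·β₁ + 4·β₀ = 66;  4·β₁ + 6·β₀ = -11.
(Σr·r = 48, Σr = 4, Σ1 = 6, Σr·q = 66, Σq = -11.)
Δ = 48·6 − 4² = 272.
β₁ = (66·6 − 4·(-11))/272 = 55/34; β₀ = (48·(-11) − 4·66)/272 = -99/34.

β₀ = -2.91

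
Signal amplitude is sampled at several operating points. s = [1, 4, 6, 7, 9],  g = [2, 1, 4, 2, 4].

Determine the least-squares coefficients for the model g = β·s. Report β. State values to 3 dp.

β = 0.437

The normal equations are: 183·β = 80.
(Σs·s = 183, Σs·g = 80.)
Hence β = 80 / 183 ≈ 0.437158.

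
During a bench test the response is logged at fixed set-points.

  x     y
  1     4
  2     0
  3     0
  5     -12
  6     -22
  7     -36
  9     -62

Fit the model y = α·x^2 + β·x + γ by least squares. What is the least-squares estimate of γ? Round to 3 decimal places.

γ = 2.157

With design matrix A, AᵀA = [[10981, 1449, 205]; [1449, 205, 33]; [205, 33, 7]] and Aᵀy = [-7874, -998, -128]ᵀ.
Solving the 3×3 system (Gaussian elimination) gives α = -3939/3836, β = 7835/3836, γ = 2069/959.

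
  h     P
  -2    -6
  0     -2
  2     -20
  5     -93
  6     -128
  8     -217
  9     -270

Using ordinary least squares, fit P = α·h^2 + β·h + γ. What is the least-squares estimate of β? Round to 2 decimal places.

Sums needed: Σh^2·h^2 = 12610, Σh^2·h = 1582, Σh^2 = 214, Σh·h = 214, Σh = 28, Σ1 = 7.
Right-hand side: Σh^2·P = -42795, Σh·P = -5427, ΣP = -736.
Normal equations: [[12610, 1582, 214]; [1582, 214, 28]; [214, 28, 7]]·[α, β, γ]ᵀ = [-42795, -5427, -736]ᵀ.
Inverting the 3×3 Gram matrix, [α, β, γ]ᵀ = [-2437/837, -6059/1674, -1384/837]ᵀ.

β = -3.62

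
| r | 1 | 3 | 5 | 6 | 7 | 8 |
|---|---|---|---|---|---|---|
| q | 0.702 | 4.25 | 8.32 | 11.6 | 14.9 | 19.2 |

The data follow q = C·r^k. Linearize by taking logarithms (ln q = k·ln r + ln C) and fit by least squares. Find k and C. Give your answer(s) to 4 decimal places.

k = 1.5671, C = 0.7117

Linearized form: ln q = k·ln r + ln C. From the 6 transformed points,
AᵀA = [[15.1183, 8.5252]; [8.5252, 6]], rhs = [20.7922, 11.3190]ᵀ  (here Σln r = 8.5252, Σ(ln r)² = 15.1183, Σln q = 11.3190, Σln r·ln q = 20.7922).
Δ = 15.1183·6 − (8.5252)² = 18.0313; k = (20.7922·6 − 8.5252·11.3190)/18.0313 = 1.56710, ln C = (15.1183·11.3190 − 8.5252·20.7922)/18.0313 = -0.34012, so C = exp(-0.34012) = 0.71169.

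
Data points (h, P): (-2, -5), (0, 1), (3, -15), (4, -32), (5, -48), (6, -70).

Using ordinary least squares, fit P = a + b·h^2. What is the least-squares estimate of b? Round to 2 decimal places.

b = -2.00

Sums needed: Σ1 = 6, Σh^2 = 90, Σh^2·h^2 = 2274.
Moment sums: ΣP = -169, Σh^2·P = -4387.
Determinant 6·2274 − 90² = 5544.
a = ((-169)·2274 − 90·(-4387))/5544 = 877/462; b = (6·(-4387) − 90·(-169))/5544 = -463/231.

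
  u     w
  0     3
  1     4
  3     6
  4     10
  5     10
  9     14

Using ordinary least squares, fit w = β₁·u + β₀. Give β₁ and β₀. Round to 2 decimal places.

MᵀM·[β₁, β₀]ᵀ = Mᵀw reads: 132·β₁ + 22·β₀ = 238;  22·β₁ + 6·β₀ = 47.
Eliminating β₀: 6·(row 1) − 22·(row 2) gives 308·β₁ = 6·238 − 22·47 = 394, so β₁ = 197/154.
Then β₀ = (47 − 22·(197/154))/6 = 22/7.

β₁ = 1.28, β₀ = 3.14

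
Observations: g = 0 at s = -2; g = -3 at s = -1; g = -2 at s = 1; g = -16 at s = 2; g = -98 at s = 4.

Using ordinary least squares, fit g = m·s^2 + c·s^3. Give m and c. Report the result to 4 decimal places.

Forming MᵀM = [[290, 1024]; [1024, 4226]] and Mᵀg = [-1637, -6399]ᵀ gives MᵀM·[m, c]ᵀ = Mᵀg.
Determinant 290·4226 − 1024² = 176964.
m = ((-1637)·4226 − 1024·(-6399))/176964 = -182693/88482; c = (290·(-6399) − 1024·(-1637))/176964 = -89711/88482.

m = -2.0647, c = -1.0139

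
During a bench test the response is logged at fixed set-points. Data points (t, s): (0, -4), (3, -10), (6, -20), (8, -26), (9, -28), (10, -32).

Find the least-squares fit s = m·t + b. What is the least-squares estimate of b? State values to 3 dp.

Forming XᵀX = [[290, 36]; [36, 6]] and Xᵀs = [-930, -120]ᵀ gives XᵀX·[m, b]ᵀ = Xᵀs.
Determinant 290·6 − 36² = 444.
m = ((-930)·6 − 36·(-120))/444 = -105/37; b = (290·(-120) − 36·(-930))/444 = -110/37.

b = -2.973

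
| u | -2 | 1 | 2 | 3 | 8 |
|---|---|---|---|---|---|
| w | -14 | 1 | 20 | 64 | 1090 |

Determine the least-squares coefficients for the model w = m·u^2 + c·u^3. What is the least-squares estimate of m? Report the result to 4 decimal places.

Setting ∂/∂m … = 0 gives: 4210·m + 33012·c = 70361;  33012·m + 263002·c = 560081.
Eliminating c: 263002·(row 1) − 33012·(row 2) gives 17446276·m = 263002·70361 − 33012·560081 = 15689750, so m = 7844875/8723138.
Then c = (560081 − 33012·(7844875/8723138))/263002 = 17591839/8723138.

m = 0.8993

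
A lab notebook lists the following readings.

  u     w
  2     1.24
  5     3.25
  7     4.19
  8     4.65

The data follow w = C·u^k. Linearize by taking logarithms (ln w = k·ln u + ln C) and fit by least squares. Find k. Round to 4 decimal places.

Taking logs, ln w = k·ln u + ln C, so regress ln w on ln u.
Σln u = 6.3279, Σ(ln u)² = 11.1814, Σln w = 4.3633, Σln u·ln w = 8.0298.
Equations: 11.1814·k + 6.3279·ln C = 8.0298;  6.3279·k + 4·ln C = 4.3633.
Δ = 11.1814·4 − (6.3279)² = 4.6828; k = (8.0298·4 − 6.3279·4.3633)/4.6828 = 0.96275, ln C = (11.1814·4.3633 − 6.3279·8.0298)/4.6828 = -0.43222.

k = 0.9627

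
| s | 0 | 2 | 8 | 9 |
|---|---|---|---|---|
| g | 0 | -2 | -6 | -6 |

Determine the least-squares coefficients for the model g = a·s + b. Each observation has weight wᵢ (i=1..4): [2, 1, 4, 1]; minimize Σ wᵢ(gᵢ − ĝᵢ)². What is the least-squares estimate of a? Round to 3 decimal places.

a = -0.710

With design matrix A, AᵀWA = [[341, 43]; [43, 8]] and AᵀWg = [-250, -32]ᵀ.
Determinant 341·8 − 43² = 879.
a = ((-250)·8 − 43·(-32))/879 = -208/293; b = (341·(-32) − 43·(-250))/879 = -54/293.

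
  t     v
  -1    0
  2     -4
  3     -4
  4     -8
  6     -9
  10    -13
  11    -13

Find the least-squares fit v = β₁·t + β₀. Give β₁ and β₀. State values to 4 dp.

Entries of MᵀM: Σt·t = 287, Σt = 35, Σ1 = 7.
For Mᵀv: Σt·v = -379, Σv = -51.
det = 287·7 − 35² = 784.
β₁ = ((-379)·7 − 35·(-51))/784 = -31/28; β₀ = (287·(-51) − 35·(-379))/784 = -7/4.

β₁ = -1.1071, β₀ = -1.7500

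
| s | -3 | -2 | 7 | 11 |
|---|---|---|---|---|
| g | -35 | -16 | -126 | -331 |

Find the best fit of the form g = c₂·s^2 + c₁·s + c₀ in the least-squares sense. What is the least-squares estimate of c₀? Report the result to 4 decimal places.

c₀ = 1.3572

MᵀM·[c₂, c₁, c₀]ᵀ = Mᵀg reads: 17139·c₂ + 1639·c₁ + 183·c₀ = -46604;  1639·c₂ + 183·c₁ + 13·c₀ = -4386;  183·c₂ + 13·c₁ + 4·c₀ = -508.
Row-reducing yields c₂ = -864637/286924, c₁ = 839503/286924, c₀ = 194705/143462.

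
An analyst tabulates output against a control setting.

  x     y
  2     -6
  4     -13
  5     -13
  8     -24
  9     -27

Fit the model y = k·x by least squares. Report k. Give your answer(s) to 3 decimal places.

The normal equations are: 190·k = -564.
(Σx·x = 190, Σx·y = -564.)
k = (-564)/190 = -2.96842.

k = -2.968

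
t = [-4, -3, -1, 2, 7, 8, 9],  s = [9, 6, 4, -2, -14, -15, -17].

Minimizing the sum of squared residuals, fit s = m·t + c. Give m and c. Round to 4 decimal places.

m = -2.0169, c = 1.0434

Entries of MᵀM: Σt·t = 224, Σt = 18, Σ1 = 7.
Right-hand side: Σt·s = -433, Σs = -29.
MᵀM·[m, c]ᵀ = Mᵀs becomes [[224, 18]; [18, 7]]·[m, c]ᵀ = [-433, -29]ᵀ.
Eliminating c: 7·(row 1) − 18·(row 2) gives 1244·m = 7·(-433) − 18·(-29) = -2509, so m = -2509/1244.
Then c = ((-29) − 18·(-2509/1244))/7 = 649/622.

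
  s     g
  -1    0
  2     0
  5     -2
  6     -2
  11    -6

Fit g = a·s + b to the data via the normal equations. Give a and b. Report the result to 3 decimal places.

a = -0.517, b = 0.379

Normal-equation sums: Σs·s = 187, Σs = 23, Σ1 = 5.
And Σs·g = -88, Σg = -10.
Δ = 187·5 − 23² = 406.
a = ((-88)·5 − 23·(-10))/406 = -15/29; b = (187·(-10) − 23·(-88))/406 = 11/29.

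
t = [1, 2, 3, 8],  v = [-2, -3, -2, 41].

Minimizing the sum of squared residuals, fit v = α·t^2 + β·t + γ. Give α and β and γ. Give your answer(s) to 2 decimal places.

α = 1.22, β = -4.88, γ = 1.72

The normal equations are: 4194·α + 548·β + 78·γ = 2592;  548·α + 78·β + 14·γ = 314;  78·α + 14·β + 4·γ = 34.
(Σt^2·t^2 = 4194, Σt^2·t = 548, Σt^2 = 78, Σt·t = 78, Σt = 14, Σ1 = 4, Σt^2·v = 2592, Σt·v = 314, Σv = 34.)
Solving the 3×3 system (Gaussian elimination) gives α = 579/473, β = -210/43, γ = 815/473.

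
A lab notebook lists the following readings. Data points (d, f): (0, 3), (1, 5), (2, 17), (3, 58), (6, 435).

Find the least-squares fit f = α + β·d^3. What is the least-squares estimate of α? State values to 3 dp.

Forming XᵀX = [[5, 252]; [252, 47450]] and Xᵀf = [518, 95667]ᵀ gives XᵀX·[α, β]ᵀ = Xᵀf.
Determinant 5·47450 − 252² = 173746.
α = (518·47450 − 252·95667)/173746 = 235508/86873; β = (5·95667 − 252·518)/173746 = 347799/173746.

α = 2.711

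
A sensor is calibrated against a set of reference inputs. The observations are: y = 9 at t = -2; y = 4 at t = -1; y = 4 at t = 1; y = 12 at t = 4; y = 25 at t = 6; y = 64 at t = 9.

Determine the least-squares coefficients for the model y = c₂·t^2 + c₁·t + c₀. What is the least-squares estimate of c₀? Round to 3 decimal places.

AᵀA·[c₂, c₁, c₀]ᵀ = Aᵀy reads: 8131·c₂ + 1001·c₁ + 139·c₀ = 6320;  1001·c₂ + 139·c₁ + 17·c₀ = 756;  139·c₂ + 17·c₁ + 6·c₀ = 118.
(Σt^2·t^2 = 8131, Σt^2·t = 1001, Σt^2 = 139, Σt·t = 139, Σt = 17, Σ1 = 6, Σt^2·y = 6320, Σt·y = 756, Σy = 118.)
Solving the 3×3 system (Gaussian elimination) gives c₂ = 104605/116124, c₁ = -160151/116124, c₀ = 26182/9677.

c₀ = 2.706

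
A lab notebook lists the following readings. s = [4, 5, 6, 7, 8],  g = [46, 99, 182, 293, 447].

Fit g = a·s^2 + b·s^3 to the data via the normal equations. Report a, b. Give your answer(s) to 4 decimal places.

a = -1.0245, b = 1.0019

XᵀX·[a, b]ᵀ = Xᵀg reads: 8674·a + 61500·b = 52728;  61500·a + 446170·b = 383994.
det = 8674·446170 − 61500² = 87828580.
a = (52728·446170 − 61500·383994)/87828580 = -4498962/4391429; b = (8674·383994 − 61500·52728)/87828580 = 21997989/21957145.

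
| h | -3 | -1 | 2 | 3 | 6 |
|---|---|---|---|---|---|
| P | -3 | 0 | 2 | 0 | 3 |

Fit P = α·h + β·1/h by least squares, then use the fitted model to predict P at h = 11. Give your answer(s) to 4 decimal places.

P̂ = 5.8790

From the data, Σh·h = 59, Σh·1/h = 5, Σ1/h·1/h = 3/2.
For AᵀP: Σh·P = 31, Σ1/h·P = 5/2.
So AᵀA·[α, β]ᵀ = AᵀP: [[59, 5]; [5, 3/2]]·[α, β]ᵀ = [31, 5/2]ᵀ.
Δ = 59·(3/2) − 5² = 127/2.
α = (31·(3/2) − 5·(5/2))/(127/2) = 68/127; β = (59·(5/2) − 5·31)/(127/2) = -15/127.
At h = 11: P̂ = (68/127)·(11) + (-15/127)·(1/11) = 8213/1397.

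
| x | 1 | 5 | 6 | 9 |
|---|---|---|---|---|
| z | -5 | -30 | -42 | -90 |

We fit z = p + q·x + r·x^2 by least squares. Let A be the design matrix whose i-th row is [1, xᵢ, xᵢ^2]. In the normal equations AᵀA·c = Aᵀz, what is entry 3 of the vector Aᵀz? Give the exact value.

Entry 3 ↔ basis x^2, so (Aᵀz)_{3} = Σᵢ (x^2)·zᵢ = (1)·(-5) + (25)·(-30) + (36)·(-42) + (81)·(-90) = -9557.

-9557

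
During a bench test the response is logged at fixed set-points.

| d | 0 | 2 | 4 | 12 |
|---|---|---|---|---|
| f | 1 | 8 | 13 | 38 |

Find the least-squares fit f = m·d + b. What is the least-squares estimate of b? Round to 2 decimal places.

Setting ∂/∂m … = 0 gives: 164·m + 18·b = 524;  18·m + 4·b = 60.
Eliminating b: 4·(row 1) − 18·(row 2) gives 332·m = 4·524 − 18·60 = 1016, so m = 254/83.
Then b = (60 − 18·(254/83))/4 = 102/83.

b = 1.23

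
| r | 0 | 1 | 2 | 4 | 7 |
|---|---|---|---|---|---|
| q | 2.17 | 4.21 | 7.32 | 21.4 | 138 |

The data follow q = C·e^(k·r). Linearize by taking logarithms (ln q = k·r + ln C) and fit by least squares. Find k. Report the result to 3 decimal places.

k = 0.585

Linearized form: ln q = k·r + ln C. From the 5 transformed points,
Σr = 14.0000, Σ(r)² = 70.0000, Σln q = 12.1934, Σr·ln q = 52.1630.
Equations: 70.0000·k + 14.0000·ln C = 52.1630;  14.0000·k + 5·ln C = 12.1934.
Solving (det = 154.0000): k = 0.58511, ln C = 0.80038.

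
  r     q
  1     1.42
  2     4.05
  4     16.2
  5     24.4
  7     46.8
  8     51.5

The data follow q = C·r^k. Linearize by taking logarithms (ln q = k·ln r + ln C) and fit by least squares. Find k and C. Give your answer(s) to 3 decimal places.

Linearized form: ln q = k·ln r + ln C. From the 6 transformed points,
AᵀA = [[13.1032, 7.7142]; [7.7142, 6]], rhs = [25.6519, 15.5164]ᵀ  (here Σln r = 7.7142, Σ(ln r)² = 13.1032, Σln q = 15.5164, Σln r·ln q = 25.6519).
Solving (det = 19.1098): k = 1.79038, ln C = 0.28417, so C = exp(0.28417) = 1.32866.

k = 1.790, C = 1.329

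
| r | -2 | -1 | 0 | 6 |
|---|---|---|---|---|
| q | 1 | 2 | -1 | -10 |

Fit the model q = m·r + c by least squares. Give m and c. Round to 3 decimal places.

m = -1.497, c = -0.877

AᵀA·[m, c]ᵀ = Aᵀq reads: 41·m + 3·c = -64;  3·m + 4·c = -8.
(Σr·r = 41, Σr = 3, Σ1 = 4, Σr·q = -64, Σq = -8.)
Eliminating c: 4·(row 1) − 3·(row 2) gives 155·m = 4·(-64) − 3·(-8) = -232, so m = -232/155.
Then c = ((-8) − 3·(-232/155))/4 = -136/155.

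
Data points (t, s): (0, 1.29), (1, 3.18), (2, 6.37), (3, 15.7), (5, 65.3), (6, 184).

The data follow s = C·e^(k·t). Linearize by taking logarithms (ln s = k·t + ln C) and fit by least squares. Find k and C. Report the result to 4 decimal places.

k = 0.8065, C = 1.3275

Linearized form: ln s = k·t + ln C. From the 6 transformed points,
Sums: Σt = 17.0000, Σ(t)² = 75.0000, Σln s = 15.4107, Σt·ln s = 65.3056.
Normal system: [[75.0000, 17.0000]; [17.0000, 6]]·[k, ln C]ᵀ = [65.3056, 15.4107]ᵀ.
Solving (det = 161.0000): k = 0.80653, ln C = 0.28328, so C = exp(0.28328) = 1.32747.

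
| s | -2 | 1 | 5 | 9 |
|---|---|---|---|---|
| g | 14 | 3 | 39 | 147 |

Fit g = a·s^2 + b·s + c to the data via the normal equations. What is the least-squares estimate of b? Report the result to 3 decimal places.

Entries of MᵀM: Σs^2·s^2 = 7203, Σs^2·s = 847, Σs^2 = 111, Σs·s = 111, Σs = 13, Σ1 = 4.
For Mᵀg: Σs^2·g = 12941, Σs·g = 1493, Σg = 203.
Normal equations: [[7203, 847, 111]; [847, 111, 13]; [111, 13, 4]]·[a, b, c]ᵀ = [12941, 1493, 203]ᵀ.
Inverting the 3×3 Gram matrix, [a, b, c]ᵀ = [2431/1175, -14764/5875, 8838/5875]ᵀ.

b = -2.513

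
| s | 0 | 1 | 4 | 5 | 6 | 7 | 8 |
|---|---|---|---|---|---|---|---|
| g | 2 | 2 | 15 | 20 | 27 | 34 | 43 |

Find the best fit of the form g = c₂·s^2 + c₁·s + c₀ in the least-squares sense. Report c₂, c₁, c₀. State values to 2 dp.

From the data, Σs^2·s^2 = 8675, Σs^2·s = 1261, Σs^2 = 191, Σs·s = 191, Σs = 31, Σ1 = 7.
Right-hand side: Σs^2·g = 6132, Σs·g = 906, Σg = 143.
So XᵀX·[c₂, c₁, c₀]ᵀ = Xᵀg: [[8675, 1261, 191]; [1261, 191, 31]; [191, 31, 7]]·[c₂, c₁, c₀]ᵀ = [6132, 906, 143]ᵀ.
Inverting the 3×3 Gram matrix, [c₂, c₁, c₀]ᵀ = [7671/15974, 21815/15974, 10204/7987]ᵀ.

c₂ = 0.48, c₁ = 1.37, c₀ = 1.28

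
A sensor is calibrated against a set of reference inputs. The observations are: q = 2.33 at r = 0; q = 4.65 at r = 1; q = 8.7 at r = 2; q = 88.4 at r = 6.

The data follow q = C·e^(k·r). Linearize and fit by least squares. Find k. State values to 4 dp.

k = 0.5996

Linearized form: ln q = k·r + ln C. From the 4 transformed points,
Σr = 9.0000, Σ(r)² = 41.0000, Σln q = 9.0279, Σr·ln q = 32.7547.
Normal system: [[41.0000, 9.0000]; [9.0000, 4]]·[k, ln C]ᵀ = [32.7547, 9.0279]ᵀ.
Solving (det = 83.0000): k = 0.59961, ln C = 0.90786.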